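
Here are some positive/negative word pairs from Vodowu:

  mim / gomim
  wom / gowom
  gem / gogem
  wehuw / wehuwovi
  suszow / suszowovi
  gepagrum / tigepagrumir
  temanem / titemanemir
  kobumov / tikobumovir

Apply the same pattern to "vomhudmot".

tivomhudmotir

mim and gepagrum both end in -m yet inflect differently (gomim, tigepagrumir), so the final letter is not what conditions the rule; the number of vowels is.
"vomhudmot" has 3 vowels. The stems with 3 vowels (gepagrum → tigepagrumir, temanem → titemanemir, kobumov → tikobumovir) add ti- … -ir around the stem.
The other patterns: stems with 1 vowel add the prefix go-; stems with 2 vowels add -ovi.
So vomhudmot → tivomhudmotir.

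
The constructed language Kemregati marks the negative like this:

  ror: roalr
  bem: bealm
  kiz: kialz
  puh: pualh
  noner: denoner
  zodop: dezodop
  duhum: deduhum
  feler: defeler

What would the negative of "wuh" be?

wualh

"wuh" has 1 vowel. The stems with 1 vowel (ror → roalr, bem → bealm, kiz → kialz) insert -al- after the first vowel.
So wuh → wualh.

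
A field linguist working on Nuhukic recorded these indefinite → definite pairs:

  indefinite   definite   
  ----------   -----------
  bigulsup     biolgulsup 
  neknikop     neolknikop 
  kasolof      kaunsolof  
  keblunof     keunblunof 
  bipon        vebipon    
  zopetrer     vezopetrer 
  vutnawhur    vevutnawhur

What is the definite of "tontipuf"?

tounntipuf

neknikop and kasolof both have last vowel 'o' yet inflect differently (neolknikop, kaunsolof), so the last vowel is not what conditions the rule; the final letter is.
"tontipuf" ends in -f. The stems ending in -f (kasolof → kaunsolof, keblunof → keunblunof) insert -un- after the first vowel.
So tontipuf → tounntipuf.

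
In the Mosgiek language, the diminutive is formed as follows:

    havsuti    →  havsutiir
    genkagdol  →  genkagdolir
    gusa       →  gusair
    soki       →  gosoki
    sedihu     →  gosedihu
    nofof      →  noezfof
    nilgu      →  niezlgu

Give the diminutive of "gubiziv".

havsuti and soki both end in -i yet inflect differently (havsutiir, gosoki), so the final letter is not what conditions the rule; the first letter is.
"gubiziv" begins with g-. The stems beginning with g- (genkagdol → genkagdolir, gusa → gusair) add -ir.
So gubiziv → gubizivir.

gubizivir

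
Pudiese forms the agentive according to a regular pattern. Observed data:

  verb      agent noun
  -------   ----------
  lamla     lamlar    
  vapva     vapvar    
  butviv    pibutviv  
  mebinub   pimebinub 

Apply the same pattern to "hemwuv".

pihemwuv

"hemwuv" ends in a consonant. The stems ending in a consonant (mebinub → pimebinub, butviv → pibutviv) add the prefix pi-.
So hemwuv → pihemwuv.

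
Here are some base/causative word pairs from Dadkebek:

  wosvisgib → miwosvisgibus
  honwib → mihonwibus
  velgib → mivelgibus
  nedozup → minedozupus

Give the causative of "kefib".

Every pair shown (wosvisgib → miwosvisgibus, honwib → mihonwibus, velgib → mivelgibus, …) follows the same rule: add mi- … -us around the stem.
So kefib → mikefibus.

mikefibus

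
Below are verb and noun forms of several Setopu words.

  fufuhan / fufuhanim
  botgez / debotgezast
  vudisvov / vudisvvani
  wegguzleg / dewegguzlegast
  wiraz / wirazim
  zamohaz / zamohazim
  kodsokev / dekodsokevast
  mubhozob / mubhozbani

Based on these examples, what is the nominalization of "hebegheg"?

dehebeghegast

"hebegheg" has last vowel 'e'. The stems whose last vowel is 'e' (kodsokev → dekodsokevast, wegguzleg → dewegguzlegast, botgez → debotgezast) add de- … -ast around the stem.
The other patterns: stems whose last vowel is 'a' add -im; stems whose last vowel is 'o' delete the last vowel and add -ani.
So hebegheg → dehebeghegast.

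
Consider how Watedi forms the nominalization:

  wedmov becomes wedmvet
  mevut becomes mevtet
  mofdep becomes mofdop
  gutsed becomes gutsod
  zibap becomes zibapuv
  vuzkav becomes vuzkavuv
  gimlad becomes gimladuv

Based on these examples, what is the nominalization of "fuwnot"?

fuwntet

mofdep and zibap both end in -p yet inflect differently (mofdop, zibapuv), so the final letter is not what conditions the rule; the last vowel is.
"fuwnot" has last vowel 'o'. The one such stem in the data (wedmov → wedmvet) deletes the last vowel and adds -et (as does mevut), so the same rule applies.
So fuwnot → fuwntet.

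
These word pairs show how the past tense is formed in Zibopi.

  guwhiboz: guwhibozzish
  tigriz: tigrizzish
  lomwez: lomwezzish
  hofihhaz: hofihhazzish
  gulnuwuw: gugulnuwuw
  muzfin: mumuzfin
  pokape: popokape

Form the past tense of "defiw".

dedefiw

tigriz and muzfin both have last vowel 'i' yet inflect differently (tigrizzish, mumuzfin), so the last vowel is not what conditions the rule; the final letter is.
"defiw" ends in -w. The one such stem in the data (gulnuwuw → gugulnuwuw) repeats the first consonant+vowel as a prefix (as do muzfin, pokape), so the same rule applies.
So defiw → dedefiw.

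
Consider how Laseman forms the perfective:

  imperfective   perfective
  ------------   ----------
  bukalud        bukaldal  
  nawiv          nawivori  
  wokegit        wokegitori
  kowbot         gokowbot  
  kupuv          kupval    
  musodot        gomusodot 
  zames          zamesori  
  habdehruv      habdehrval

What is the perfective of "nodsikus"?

nodsiksal

kowbot and wokegit both end in -t yet inflect differently (gokowbot, wokegitori), so the final letter is not what conditions the rule; the last vowel is.
"nodsikus" has last vowel 'u'. The stems whose last vowel is 'u' (kupuv → kupval, habdehruv → habdehrval, bukalud → bukaldal) delete the last vowel and add -al.
The other patterns: stems whose last vowel is 'o' add the prefix go-; stems whose last vowel is 'e' or 'i' add -ori.
So nodsikus → nodsiksal.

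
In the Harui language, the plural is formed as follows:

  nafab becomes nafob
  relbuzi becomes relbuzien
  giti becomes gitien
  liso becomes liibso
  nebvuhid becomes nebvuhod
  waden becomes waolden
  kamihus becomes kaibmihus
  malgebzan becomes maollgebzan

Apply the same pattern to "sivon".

relbuzi and nebvuhid both have last vowel 'i' yet inflect differently (relbuzien, nebvuhod), so the last vowel is not what conditions the rule; the final letter is.
"sivon" ends in -n. The stems ending in -n (waden → waolden, malgebzan → maollgebzan) insert -ol- after the first vowel.
The other patterns: stems ending in -o or -s insert -ib- after the first vowel; stems ending in -i add -en; stems ending in -b or -d change the last vowel to 'o'.
So sivon → siolvon.

siolvon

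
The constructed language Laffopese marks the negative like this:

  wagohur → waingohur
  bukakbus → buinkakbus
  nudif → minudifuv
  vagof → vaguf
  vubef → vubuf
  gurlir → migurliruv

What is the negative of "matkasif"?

"matkasif" has last vowel 'i'. The stems whose last vowel is 'i' (gurlir → migurliruv, nudif → minudifuv) add mi- … -uv around the stem.
The other patterns: stems whose last vowel is 'u' insert -in- after the first vowel; stems whose last vowel is 'e' or 'o' change the last vowel to 'u'.
So matkasif → mimatkasifuv.

mimatkasifuv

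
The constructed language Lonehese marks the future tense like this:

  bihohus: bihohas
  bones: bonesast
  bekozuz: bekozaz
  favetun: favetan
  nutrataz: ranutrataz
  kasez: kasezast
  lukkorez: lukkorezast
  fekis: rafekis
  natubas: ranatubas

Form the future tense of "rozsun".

rozsan

"rozsun" has last vowel 'u'. The stems whose last vowel is 'u' (bihohus → bihohas, bekozuz → bekozaz, favetun → favetan) change the last vowel to 'a'.
So rozsun → rozsan.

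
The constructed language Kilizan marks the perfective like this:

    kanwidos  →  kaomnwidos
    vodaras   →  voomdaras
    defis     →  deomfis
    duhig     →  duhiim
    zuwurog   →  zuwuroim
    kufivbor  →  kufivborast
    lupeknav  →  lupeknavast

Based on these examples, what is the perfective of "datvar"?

datvarast

defis and duhig both have last vowel 'i' yet inflect differently (deomfis, duhiim), so the last vowel is not what conditions the rule; the final letter is.
"datvar" ends in -r. The one such stem in the data (kufivbor → kufivborast) adds -ast, so the same rule applies.
So datvar → datvarast.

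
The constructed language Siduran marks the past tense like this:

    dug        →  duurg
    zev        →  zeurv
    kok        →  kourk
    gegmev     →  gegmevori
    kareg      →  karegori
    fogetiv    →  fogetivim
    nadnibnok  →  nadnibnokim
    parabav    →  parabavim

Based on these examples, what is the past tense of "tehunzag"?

zev and gegmev both end in -v yet inflect differently (zeurv, gegmevori), so the final letter is not what conditions the rule; the number of vowels is.
"tehunzag" has 3 vowels. The stems with 3 vowels (fogetiv → fogetivim, nadnibnok → nadnibnokim, parabav → parabavim) add -im.
The other patterns: stems with 1 vowel insert -ur- after the first vowel; stems with 2 vowels add -ori.
So tehunzag → tehunzagim.

tehunzagim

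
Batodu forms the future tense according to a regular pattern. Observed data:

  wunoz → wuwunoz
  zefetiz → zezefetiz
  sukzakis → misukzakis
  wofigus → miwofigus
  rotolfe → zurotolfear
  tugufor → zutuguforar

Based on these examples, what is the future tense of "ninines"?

zefetiz and sukzakis both have last vowel 'i' yet inflect differently (zezefetiz, misukzakis), so the last vowel is not what conditions the rule; the final letter is.
"ninines" ends in -s. The stems ending in -s (sukzakis → misukzakis, wofigus → miwofigus) add the prefix mi-.
The other patterns: stems ending in -z repeat the first consonant+vowel as a prefix; stems ending in -e or -r add zu- … -ar around the stem.
So ninines → mininines.

mininines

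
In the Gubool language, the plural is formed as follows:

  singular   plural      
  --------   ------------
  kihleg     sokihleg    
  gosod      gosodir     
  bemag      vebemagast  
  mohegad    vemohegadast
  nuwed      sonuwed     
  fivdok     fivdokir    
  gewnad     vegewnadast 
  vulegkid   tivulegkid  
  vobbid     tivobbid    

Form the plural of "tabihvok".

vulegkid and gosod both end in -d yet inflect differently (tivulegkid, gosodir), so the final letter is not what conditions the rule; the last vowel is.
"tabihvok" has last vowel 'o'. The stems whose last vowel is 'o' (fivdok → fivdokir, gosod → gosodir) add -ir.
So tabihvok → tabihvokir.

tabihvokir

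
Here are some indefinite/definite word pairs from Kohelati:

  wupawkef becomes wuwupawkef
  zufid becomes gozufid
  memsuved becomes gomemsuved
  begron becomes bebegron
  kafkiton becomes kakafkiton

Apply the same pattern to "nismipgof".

ninismipgof

"nismipgof" ends in -f. The one such stem in the data (wupawkef → wuwupawkef) repeats the first consonant+vowel as a prefix (as do begron, kafkiton), so the same rule applies.
The other pattern: stems ending in -d add the prefix go-.
So nismipgof → ninismipgof.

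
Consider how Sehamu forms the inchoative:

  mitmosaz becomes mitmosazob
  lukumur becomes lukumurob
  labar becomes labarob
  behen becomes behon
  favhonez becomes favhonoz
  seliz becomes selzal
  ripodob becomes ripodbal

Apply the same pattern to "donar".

mitmosaz and favhonez both end in -z yet inflect differently (mitmosazob, favhonoz), so the final letter is not what conditions the rule; the last vowel is.
"donar" has last vowel 'a'. The stems whose last vowel is 'a' (mitmosaz → mitmosazob, labar → labarob) add -ob.
So donar → donarob.

donarob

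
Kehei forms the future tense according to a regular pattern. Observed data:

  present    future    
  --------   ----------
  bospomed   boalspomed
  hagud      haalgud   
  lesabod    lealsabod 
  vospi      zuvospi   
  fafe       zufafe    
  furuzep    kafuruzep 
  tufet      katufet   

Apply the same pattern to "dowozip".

bospomed and fafe both have last vowel 'e' yet inflect differently (boalspomed, zufafe), so the last vowel is not what conditions the rule; the final letter is.
"dowozip" ends in -p. The one such stem in the data (furuzep → kafuruzep) adds the prefix ka-, so the same rule applies.
The other patterns: stems ending in -d insert -al- after the first vowel; stems ending in -e or -i add the prefix zu-.
So dowozip → kadowozip.

kadowozip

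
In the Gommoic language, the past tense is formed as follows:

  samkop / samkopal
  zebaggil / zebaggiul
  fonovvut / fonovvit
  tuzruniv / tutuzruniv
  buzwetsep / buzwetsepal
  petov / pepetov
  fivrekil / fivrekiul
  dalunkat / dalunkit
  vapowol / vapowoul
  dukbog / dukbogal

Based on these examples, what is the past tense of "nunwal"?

"nunwal" ends in -l. The stems ending in -l (vapowol → vapowoul, zebaggil → zebaggiul, fivrekil → fivrekiul) drop the final letter and add -ul.
So nunwal → nunwaul.

nunwaul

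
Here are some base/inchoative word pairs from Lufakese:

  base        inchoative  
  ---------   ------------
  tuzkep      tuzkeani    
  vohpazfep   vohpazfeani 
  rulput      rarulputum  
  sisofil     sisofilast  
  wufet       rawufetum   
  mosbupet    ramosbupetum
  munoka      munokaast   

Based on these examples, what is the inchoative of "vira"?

"vira" ends in -a. The one such stem in the data (munoka → munokaast) adds -ast, so the same rule applies.
The other patterns: stems ending in -p drop the final letter and add -ani; stems ending in -t add ra- … -um around the stem.
So vira → viraast.

viraast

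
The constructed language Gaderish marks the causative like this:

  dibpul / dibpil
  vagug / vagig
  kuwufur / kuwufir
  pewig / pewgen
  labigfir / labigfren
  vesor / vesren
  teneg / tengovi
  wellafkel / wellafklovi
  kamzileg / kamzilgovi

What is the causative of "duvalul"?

vagug and pewig both end in -g yet inflect differently (vagig, pewgen), so the final letter is not what conditions the rule; the last vowel is.
"duvalul" has last vowel 'u'. The stems whose last vowel is 'u' (dibpul → dibpil, vagug → vagig, kuwufur → kuwufir) change the last vowel to 'i'.
So duvalul → duvalil.

duvalil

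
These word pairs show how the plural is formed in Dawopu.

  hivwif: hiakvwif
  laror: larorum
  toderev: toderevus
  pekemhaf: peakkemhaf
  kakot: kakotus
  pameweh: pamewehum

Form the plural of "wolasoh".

pameweh and toderev both have last vowel 'e' yet inflect differently (pamewehum, toderevus), so the last vowel is not what conditions the rule; the final letter is.
"wolasoh" ends in -h. The one such stem in the data (pameweh → pamewehum) adds -um, so the same rule applies.
So wolasoh → wolasohum.

wolasohum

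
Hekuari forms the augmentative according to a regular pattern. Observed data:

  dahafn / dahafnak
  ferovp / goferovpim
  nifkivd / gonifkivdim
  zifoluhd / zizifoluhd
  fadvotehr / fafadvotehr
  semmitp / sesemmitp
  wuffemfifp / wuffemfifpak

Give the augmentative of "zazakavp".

gozazakavpim

"zazakavp" has second-to-last letter 'v'. The stems whose second-to-last letter is 'v' (ferovp → goferovpim, nifkivd → gonifkivdim) add go- … -im around the stem.
So zazakavp → gozazakavpim.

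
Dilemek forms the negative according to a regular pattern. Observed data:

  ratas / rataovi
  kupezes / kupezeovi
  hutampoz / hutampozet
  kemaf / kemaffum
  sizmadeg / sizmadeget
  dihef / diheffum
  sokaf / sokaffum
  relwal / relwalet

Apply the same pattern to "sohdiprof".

ratas and sokaf both have last vowel 'a' yet inflect differently (rataovi, sokaffum), so the last vowel is not what conditions the rule; the final letter is.
"sohdiprof" ends in -f. The stems ending in -f (sokaf → sokaffum, kemaf → kemaffum, dihef → diheffum) double the final consonant and add -um.
The other patterns: stems ending in -s drop the final letter and add -ovi; stems ending in -g, -l or -z add -et.
So sohdiprof → sohdiproffum.

sohdiproffum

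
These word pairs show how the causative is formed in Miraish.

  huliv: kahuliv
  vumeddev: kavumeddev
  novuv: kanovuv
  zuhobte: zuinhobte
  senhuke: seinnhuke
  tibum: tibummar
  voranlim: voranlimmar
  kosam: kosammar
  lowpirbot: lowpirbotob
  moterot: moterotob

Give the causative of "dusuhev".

kadusuhev

vumeddev and zuhobte both have last vowel 'e' yet inflect differently (kavumeddev, zuinhobte), so the last vowel is not what conditions the rule; the final letter is.
"dusuhev" ends in -v. The stems ending in -v (huliv → kahuliv, vumeddev → kavumeddev, novuv → kanovuv) add the prefix ka-.
So dusuhev → kadusuhev.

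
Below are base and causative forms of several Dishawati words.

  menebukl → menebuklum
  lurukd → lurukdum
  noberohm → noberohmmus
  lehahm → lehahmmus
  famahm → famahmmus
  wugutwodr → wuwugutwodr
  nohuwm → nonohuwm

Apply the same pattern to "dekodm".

"dekodm" has second-to-last letter 'd'. The one such stem in the data (wugutwodr → wuwugutwodr) repeats the first consonant+vowel as a prefix (as does nohuwm), so the same rule applies.
The other patterns: stems whose second-to-last letter is 'k' add -um; stems whose second-to-last letter is 'h' double the final consonant and add -us.
So dekodm → dedekodm.

dedekodm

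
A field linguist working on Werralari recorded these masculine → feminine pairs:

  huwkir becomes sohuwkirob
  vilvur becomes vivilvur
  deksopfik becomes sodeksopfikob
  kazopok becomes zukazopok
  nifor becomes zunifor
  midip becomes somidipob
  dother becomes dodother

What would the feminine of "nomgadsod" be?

zunomgadsod

huwkir and nifor both end in -r yet inflect differently (sohuwkirob, zunifor), so the final letter is not what conditions the rule; the last vowel is.
"nomgadsod" has last vowel 'o'. The stems whose last vowel is 'o' (nifor → zunifor, kazopok → zukazopok) add the prefix zu-.
So nomgadsod → zunomgadsod.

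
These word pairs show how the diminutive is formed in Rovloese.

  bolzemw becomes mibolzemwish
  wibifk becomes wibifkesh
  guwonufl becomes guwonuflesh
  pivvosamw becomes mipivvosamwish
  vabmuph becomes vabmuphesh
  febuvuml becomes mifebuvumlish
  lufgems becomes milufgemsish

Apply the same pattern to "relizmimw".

mirelizmimwish

"relizmimw" has second-to-last letter 'm'. The stems whose second-to-last letter is 'm' (pivvosamw → mipivvosamwish, bolzemw → mibolzemwish, lufgems → milufgemsish) add mi- … -ish around the stem.
The other pattern: stems whose second-to-last letter is 'f' or 'p' add -esh.
So relizmimw → mirelizmimwish.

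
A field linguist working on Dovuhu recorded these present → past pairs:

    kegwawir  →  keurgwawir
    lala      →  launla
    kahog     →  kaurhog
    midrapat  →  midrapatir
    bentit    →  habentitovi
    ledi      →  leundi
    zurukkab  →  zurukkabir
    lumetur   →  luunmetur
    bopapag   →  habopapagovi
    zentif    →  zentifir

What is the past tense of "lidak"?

lumetur and kegwawir both end in -r yet inflect differently (luunmetur, keurgwawir), so the final letter is not what conditions the rule; the first letter is.
"lidak" begins with l-. The stems beginning with l- (ledi → leundi, lala → launla, lumetur → luunmetur) insert -un- after the first vowel.
The other patterns: stems beginning with k- insert -ur- after the first vowel; stems beginning with b- add ha- … -ovi around the stem; stems beginning with m- or z- add -ir.
So lidak → liundak.

liundak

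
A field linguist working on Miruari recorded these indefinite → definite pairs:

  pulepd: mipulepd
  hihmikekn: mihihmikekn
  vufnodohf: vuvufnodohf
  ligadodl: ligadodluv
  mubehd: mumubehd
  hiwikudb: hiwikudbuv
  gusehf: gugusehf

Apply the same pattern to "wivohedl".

wivohedluv

mubehd and pulepd both end in -d yet inflect differently (mumubehd, mipulepd), so the final letter is not what conditions the rule; the second-to-last letter is.
"wivohedl" has second-to-last letter 'd'. The stems whose second-to-last letter is 'd' (hiwikudb → hiwikudbuv, ligadodl → ligadodluv) add -uv.
So wivohedl → wivohedluv.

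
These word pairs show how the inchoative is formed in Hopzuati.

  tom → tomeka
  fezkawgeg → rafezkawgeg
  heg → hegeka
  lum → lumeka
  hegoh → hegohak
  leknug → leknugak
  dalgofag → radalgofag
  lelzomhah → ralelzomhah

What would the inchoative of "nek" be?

nekeka

heg and leknug both end in -g yet inflect differently (hegeka, leknugak), so the final letter is not what conditions the rule; the number of vowels is.
"nek" has 1 vowel. The stems with 1 vowel (tom → tomeka, heg → hegeka, lum → lumeka) add -eka.
The other patterns: stems with 2 vowels add -ak; stems with 3 vowels add the prefix ra-.
So nek → nekeka.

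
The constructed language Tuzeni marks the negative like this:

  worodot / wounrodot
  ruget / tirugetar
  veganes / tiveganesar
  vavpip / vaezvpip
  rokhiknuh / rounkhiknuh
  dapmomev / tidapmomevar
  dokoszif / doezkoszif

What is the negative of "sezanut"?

seunzanut

ruget and worodot both end in -t yet inflect differently (tirugetar, wounrodot), so the final letter is not what conditions the rule; the last vowel is.
"sezanut" has last vowel 'u'. The one such stem in the data (rokhiknuh → rounkhiknuh) inserts -un- after the first vowel (as does worodot), so the same rule applies.
The other patterns: stems whose last vowel is 'i' insert -ez- after the first vowel; stems whose last vowel is 'e' add ti- … -ar around the stem.
So sezanut → seunzanut.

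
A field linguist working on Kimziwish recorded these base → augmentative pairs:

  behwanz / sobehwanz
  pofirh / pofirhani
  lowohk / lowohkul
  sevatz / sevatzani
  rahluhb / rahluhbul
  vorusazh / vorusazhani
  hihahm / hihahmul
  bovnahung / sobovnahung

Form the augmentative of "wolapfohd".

behwanz and sevatz both end in -z yet inflect differently (sobehwanz, sevatzani), so the final letter is not what conditions the rule; the second-to-last letter is.
"wolapfohd" has second-to-last letter 'h'. The stems whose second-to-last letter is 'h' (rahluhb → rahluhbul, lowohk → lowohkul, hihahm → hihahmul) add -ul.
So wolapfohd → wolapfohdul.

wolapfohdul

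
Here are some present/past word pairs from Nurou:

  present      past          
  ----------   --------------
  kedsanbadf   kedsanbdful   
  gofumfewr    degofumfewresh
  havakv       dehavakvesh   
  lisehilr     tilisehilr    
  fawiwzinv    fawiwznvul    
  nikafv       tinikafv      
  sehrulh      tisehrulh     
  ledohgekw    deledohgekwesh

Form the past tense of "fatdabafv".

nikafv and fawiwzinv both end in -v yet inflect differently (tinikafv, fawiwznvul), so the final letter is not what conditions the rule; the second-to-last letter is.
"fatdabafv" has second-to-last letter 'f'. The one such stem in the data (nikafv → tinikafv) adds the prefix ti-, so the same rule applies.
So fatdabafv → tifatdabafv.

tifatdabafv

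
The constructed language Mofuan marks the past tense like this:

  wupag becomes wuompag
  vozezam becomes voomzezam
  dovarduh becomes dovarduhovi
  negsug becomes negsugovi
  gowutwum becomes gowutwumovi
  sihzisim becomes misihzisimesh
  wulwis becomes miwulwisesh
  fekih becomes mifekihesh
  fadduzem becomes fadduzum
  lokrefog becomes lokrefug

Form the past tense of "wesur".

wesurovi

wupag and negsug both end in -g yet inflect differently (wuompag, negsugovi), so the final letter is not what conditions the rule; the last vowel is.
"wesur" has last vowel 'u'. The stems whose last vowel is 'u' (dovarduh → dovarduhovi, negsug → negsugovi, gowutwum → gowutwumovi) add -ovi.
So wesur → wesurovi.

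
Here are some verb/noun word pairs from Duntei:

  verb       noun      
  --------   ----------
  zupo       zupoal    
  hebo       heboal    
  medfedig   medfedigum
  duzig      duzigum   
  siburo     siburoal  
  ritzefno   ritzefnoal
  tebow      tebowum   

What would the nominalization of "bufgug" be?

bufgugum

siburo and tebow both have last vowel 'o' yet inflect differently (siburoal, tebowum), so the last vowel is not what conditions the rule; the final letter is.
"bufgug" ends in -g. The stems ending in -g (duzig → duzigum, medfedig → medfedigum) add -um.
The other pattern: stems ending in -o add -al.
So bufgug → bufgugum.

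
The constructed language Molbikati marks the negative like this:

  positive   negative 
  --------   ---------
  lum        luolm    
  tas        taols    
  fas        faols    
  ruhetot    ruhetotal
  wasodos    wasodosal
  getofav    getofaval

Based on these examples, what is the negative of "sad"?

saold

tas and wasodos both end in -s yet inflect differently (taols, wasodosal), so the final letter is not what conditions the rule; the number of vowels is.
"sad" has 1 vowel. The stems with 1 vowel (lum → luolm, tas → taols, fas → faols) insert -ol- after the first vowel.
The other pattern: stems with 3 vowels add -al.
So sad → saold.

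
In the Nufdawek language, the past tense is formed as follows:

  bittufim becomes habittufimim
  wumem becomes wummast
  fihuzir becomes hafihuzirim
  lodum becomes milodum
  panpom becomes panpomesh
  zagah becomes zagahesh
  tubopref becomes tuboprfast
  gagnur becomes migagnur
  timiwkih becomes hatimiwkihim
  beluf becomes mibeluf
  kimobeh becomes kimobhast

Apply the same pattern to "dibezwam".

kimobeh and zagah both end in -h yet inflect differently (kimobhast, zagahesh), so the final letter is not what conditions the rule; the last vowel is.
"dibezwam" has last vowel 'a'. The one such stem in the data (zagah → zagahesh) adds -esh, so the same rule applies.
The other patterns: stems whose last vowel is 'e' delete the last vowel and add -ast; stems whose last vowel is 'i' add ha- … -im around the stem; stems whose last vowel is 'u' add the prefix mi-.
So dibezwam → dibezwamesh.

dibezwamesh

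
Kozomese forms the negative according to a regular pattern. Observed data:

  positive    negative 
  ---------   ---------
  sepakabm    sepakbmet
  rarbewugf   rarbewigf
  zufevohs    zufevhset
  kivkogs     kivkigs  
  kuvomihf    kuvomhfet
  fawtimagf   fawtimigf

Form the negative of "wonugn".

"wonugn" has second-to-last letter 'g'. The stems whose second-to-last letter is 'g' (rarbewugf → rarbewigf, kivkogs → kivkigs, fawtimagf → fawtimigf) change the last vowel to 'i'.
So wonugn → wonign.

wonign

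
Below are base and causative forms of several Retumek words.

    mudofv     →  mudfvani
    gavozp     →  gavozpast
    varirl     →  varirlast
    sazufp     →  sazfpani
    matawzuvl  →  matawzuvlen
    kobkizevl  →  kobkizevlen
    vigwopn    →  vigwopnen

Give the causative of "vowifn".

vowfnani

kobkizevl and varirl both end in -l yet inflect differently (kobkizevlen, varirlast), so the final letter is not what conditions the rule; the second-to-last letter is.
"vowifn" has second-to-last letter 'f'. The stems whose second-to-last letter is 'f' (sazufp → sazfpani, mudofv → mudfvani) delete the last vowel and add -ani.
So vowifn → vowfnani.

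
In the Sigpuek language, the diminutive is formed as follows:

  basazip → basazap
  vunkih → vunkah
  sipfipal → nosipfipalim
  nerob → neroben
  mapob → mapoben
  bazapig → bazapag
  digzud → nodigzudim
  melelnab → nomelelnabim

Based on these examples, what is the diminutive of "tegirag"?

notegiragim

nerob and melelnab both end in -b yet inflect differently (neroben, nomelelnabim), so the final letter is not what conditions the rule; the last vowel is.
"tegirag" has last vowel 'a'. The stems whose last vowel is 'a' (melelnab → nomelelnabim, sipfipal → nosipfipalim) add no- … -im around the stem.
So tegirag → notegiragim.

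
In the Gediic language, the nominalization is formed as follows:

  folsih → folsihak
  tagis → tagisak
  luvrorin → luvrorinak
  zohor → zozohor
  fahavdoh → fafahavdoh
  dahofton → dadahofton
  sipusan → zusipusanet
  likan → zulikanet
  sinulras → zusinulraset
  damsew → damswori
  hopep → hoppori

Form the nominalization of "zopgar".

folsih and fahavdoh both end in -h yet inflect differently (folsihak, fafahavdoh), so the final letter is not what conditions the rule; the last vowel is.
"zopgar" has last vowel 'a'. The stems whose last vowel is 'a' (sipusan → zusipusanet, likan → zulikanet, sinulras → zusinulraset) add zu- … -et around the stem.
The other patterns: stems whose last vowel is 'i' add -ak; stems whose last vowel is 'o' repeat the first consonant+vowel as a prefix; stems whose last vowel is 'e' delete the last vowel and add -ori.
So zopgar → zuzopgaret.

zuzopgaret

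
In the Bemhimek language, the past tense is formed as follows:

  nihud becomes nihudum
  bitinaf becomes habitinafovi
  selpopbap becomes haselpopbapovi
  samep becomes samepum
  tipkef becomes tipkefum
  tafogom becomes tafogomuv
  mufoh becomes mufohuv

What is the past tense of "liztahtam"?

haliztahtamovi

selpopbap and samep both end in -p yet inflect differently (haselpopbapovi, samepum), so the final letter is not what conditions the rule; the last vowel is.
"liztahtam" has last vowel 'a'. The stems whose last vowel is 'a' (bitinaf → habitinafovi, selpopbap → haselpopbapovi) add ha- … -ovi around the stem.
So liztahtam → haliztahtamovi.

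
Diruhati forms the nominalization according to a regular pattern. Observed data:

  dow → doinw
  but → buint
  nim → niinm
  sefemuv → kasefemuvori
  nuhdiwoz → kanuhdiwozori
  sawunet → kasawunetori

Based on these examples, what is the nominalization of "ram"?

rainm

but and sawunet both end in -t yet inflect differently (buint, kasawunetori), so the final letter is not what conditions the rule; the number of vowels is.
"ram" has 1 vowel. The stems with 1 vowel (dow → doinw, but → buint, nim → niinm) insert -in- after the first vowel.
So ram → rainm.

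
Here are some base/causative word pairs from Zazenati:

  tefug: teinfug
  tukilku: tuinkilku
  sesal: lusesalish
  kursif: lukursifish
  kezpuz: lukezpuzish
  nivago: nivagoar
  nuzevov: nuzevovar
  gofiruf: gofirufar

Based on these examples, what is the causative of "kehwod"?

lukehwodish

kursif and gofiruf both end in -f yet inflect differently (lukursifish, gofirufar), so the final letter is not what conditions the rule; the first letter is.
"kehwod" begins with k-. The stems beginning with k- (kursif → lukursifish, kezpuz → lukezpuzish) add lu- … -ish around the stem.
The other patterns: stems beginning with t- insert -in- after the first vowel; stems beginning with g- or n- add -ar.
So kehwod → lukehwodish.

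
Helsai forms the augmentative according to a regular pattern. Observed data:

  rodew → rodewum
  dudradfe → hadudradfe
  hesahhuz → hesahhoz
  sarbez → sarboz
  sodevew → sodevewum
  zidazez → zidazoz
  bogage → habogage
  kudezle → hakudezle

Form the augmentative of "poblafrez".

rodew and kudezle both have last vowel 'e' yet inflect differently (rodewum, hakudezle), so the last vowel is not what conditions the rule; the final letter is.
"poblafrez" ends in -z. The stems ending in -z (sarbez → sarboz, zidazez → zidazoz, hesahhuz → hesahhoz) change the last vowel to 'o'.
So poblafrez → poblafroz.

poblafroz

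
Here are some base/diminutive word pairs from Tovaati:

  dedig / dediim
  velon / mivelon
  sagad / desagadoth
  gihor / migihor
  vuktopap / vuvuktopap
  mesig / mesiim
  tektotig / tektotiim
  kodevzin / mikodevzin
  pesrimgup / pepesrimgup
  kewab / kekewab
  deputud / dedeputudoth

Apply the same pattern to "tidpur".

mitidpur

kodevzin and mesig both have last vowel 'i' yet inflect differently (mikodevzin, mesiim), so the last vowel is not what conditions the rule; the final letter is.
"tidpur" ends in -r. The one such stem in the data (gihor → migihor) adds the prefix mi-, so the same rule applies.
So tidpur → mitidpur.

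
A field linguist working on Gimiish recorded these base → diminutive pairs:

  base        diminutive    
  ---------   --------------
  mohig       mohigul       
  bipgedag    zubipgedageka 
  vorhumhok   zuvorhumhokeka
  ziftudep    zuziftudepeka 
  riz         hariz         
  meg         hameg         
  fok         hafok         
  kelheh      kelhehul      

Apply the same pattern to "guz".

haguz

meg and mohig both end in -g yet inflect differently (hameg, mohigul), so the final letter is not what conditions the rule; the number of vowels is.
"guz" has 1 vowel. The stems with 1 vowel (fok → hafok, riz → hariz, meg → hameg) add the prefix ha-.
The other patterns: stems with 2 vowels add -ul; stems with 3 vowels add zu- … -eka around the stem.
So guz → haguz.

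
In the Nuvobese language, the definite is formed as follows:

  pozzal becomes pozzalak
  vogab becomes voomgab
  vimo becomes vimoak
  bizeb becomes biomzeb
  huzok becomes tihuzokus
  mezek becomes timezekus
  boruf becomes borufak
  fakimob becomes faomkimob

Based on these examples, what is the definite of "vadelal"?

vadelalak

"vadelal" ends in -l. The one such stem in the data (pozzal → pozzalak) adds -ak, so the same rule applies.
The other patterns: stems ending in -b insert -om- after the first vowel; stems ending in -k add ti- … -us around the stem.
So vadelal → vadelalak.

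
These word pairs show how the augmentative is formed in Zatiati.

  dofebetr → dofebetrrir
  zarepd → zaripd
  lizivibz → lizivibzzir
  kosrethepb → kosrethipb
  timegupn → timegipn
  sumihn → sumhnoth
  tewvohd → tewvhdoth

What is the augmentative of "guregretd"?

"guregretd" has second-to-last letter 't'. The one such stem in the data (dofebetr → dofebetrrir) doubles the final consonant and adds -ir (as does lizivibz), so the same rule applies.
The other patterns: stems whose second-to-last letter is 'h' delete the last vowel and add -oth; stems whose second-to-last letter is 'p' change the last vowel to 'i'.
So guregretd → guregretddir.

guregretddir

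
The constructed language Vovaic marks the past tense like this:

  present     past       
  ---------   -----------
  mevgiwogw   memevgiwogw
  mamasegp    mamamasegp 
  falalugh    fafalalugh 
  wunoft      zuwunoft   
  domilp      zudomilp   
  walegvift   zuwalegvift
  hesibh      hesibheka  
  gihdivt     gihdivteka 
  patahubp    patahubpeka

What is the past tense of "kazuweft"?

"kazuweft" has second-to-last letter 'f'. The stems whose second-to-last letter is 'f' (wunoft → zuwunoft, walegvift → zuwalegvift) add the prefix zu-.
The other patterns: stems whose second-to-last letter is 'g' repeat the first consonant+vowel as a prefix; stems whose second-to-last letter is 'b' or 'v' add -eka.
So kazuweft → zukazuweft.

zukazuweft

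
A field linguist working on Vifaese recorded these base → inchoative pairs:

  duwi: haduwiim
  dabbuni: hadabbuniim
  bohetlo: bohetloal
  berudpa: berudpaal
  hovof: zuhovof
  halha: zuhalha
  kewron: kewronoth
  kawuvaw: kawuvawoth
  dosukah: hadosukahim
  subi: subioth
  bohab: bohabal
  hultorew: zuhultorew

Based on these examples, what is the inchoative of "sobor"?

"sobor" begins with s-. The one such stem in the data (subi → subioth) adds -oth, so the same rule applies.
So sobor → soboroth.

soboroth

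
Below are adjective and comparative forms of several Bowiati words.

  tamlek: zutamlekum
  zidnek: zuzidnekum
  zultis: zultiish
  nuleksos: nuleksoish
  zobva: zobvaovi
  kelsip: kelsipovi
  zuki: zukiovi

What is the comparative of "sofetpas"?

sofetpaish

"sofetpas" ends in -s. The stems ending in -s (zultis → zultiish, nuleksos → nuleksoish) drop the final letter and add -ish.
So sofetpas → sofetpaish.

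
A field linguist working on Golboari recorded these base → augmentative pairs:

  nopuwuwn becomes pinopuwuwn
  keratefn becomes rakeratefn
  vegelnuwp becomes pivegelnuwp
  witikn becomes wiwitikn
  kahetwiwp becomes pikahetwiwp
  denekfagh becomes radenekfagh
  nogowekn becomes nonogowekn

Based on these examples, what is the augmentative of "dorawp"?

"dorawp" has second-to-last letter 'w'. The stems whose second-to-last letter is 'w' (kahetwiwp → pikahetwiwp, vegelnuwp → pivegelnuwp, nopuwuwn → pinopuwuwn) add the prefix pi-.
So dorawp → pidorawp.

pidorawp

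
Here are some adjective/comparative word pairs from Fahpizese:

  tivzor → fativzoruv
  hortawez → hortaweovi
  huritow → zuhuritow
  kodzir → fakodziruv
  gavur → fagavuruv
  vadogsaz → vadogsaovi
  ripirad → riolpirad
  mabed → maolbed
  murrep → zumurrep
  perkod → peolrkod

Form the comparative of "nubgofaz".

perkod and tivzor both have last vowel 'o' yet inflect differently (peolrkod, fativzoruv), so the last vowel is not what conditions the rule; the final letter is.
"nubgofaz" ends in -z. The stems ending in -z (vadogsaz → vadogsaovi, hortawez → hortaweovi) drop the final letter and add -ovi.
The other patterns: stems ending in -d insert -ol- after the first vowel; stems ending in -r add fa- … -uv around the stem; stems ending in -p or -w add the prefix zu-.
So nubgofaz → nubgofaovi.

nubgofaovi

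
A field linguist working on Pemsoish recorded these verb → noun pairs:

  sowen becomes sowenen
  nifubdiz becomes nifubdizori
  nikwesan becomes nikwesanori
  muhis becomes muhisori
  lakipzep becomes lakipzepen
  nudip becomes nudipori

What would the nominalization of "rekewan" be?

rekewanori

sowen and nikwesan both end in -n yet inflect differently (sowenen, nikwesanori), so the final letter is not what conditions the rule; the last vowel is.
"rekewan" has last vowel 'a'. The one such stem in the data (nikwesan → nikwesanori) adds -ori, so the same rule applies.
The other pattern: stems whose last vowel is 'e' add -en.
So rekewan → rekewanori.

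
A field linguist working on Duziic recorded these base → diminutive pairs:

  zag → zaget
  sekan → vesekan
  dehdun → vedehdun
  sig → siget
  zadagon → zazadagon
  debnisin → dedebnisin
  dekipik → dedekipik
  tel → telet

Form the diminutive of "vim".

sekan and debnisin both end in -n yet inflect differently (vesekan, dedebnisin), so the final letter is not what conditions the rule; the number of vowels is.
"vim" has 1 vowel. The stems with 1 vowel (zag → zaget, tel → telet, sig → siget) add -et.
The other patterns: stems with 2 vowels add the prefix ve-; stems with 3 vowels repeat the first consonant+vowel as a prefix.
So vim → vimet.

vimet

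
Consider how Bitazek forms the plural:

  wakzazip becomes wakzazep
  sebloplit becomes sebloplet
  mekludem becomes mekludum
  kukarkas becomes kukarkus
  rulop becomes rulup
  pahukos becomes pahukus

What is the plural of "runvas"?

wakzazip and rulop both end in -p yet inflect differently (wakzazep, rulup), so the final letter is not what conditions the rule; the last vowel is.
"runvas" has last vowel 'a'. The one such stem in the data (kukarkas → kukarkus) changes the last vowel to 'u' (as do mekludem, rulop), so the same rule applies.
The other pattern: stems whose last vowel is 'i' change the last vowel to 'e'.
So runvas → runvus.

runvus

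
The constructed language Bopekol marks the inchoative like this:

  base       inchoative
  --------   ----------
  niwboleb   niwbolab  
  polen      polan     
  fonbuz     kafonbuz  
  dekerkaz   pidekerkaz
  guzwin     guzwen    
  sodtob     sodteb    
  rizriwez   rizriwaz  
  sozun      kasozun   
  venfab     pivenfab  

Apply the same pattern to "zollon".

sodtob and venfab both end in -b yet inflect differently (sodteb, pivenfab), so the final letter is not what conditions the rule; the last vowel is.
"zollon" has last vowel 'o'. The one such stem in the data (sodtob → sodteb) changes the last vowel to 'e' (as does guzwin), so the same rule applies.
So zollon → zollen.

zollen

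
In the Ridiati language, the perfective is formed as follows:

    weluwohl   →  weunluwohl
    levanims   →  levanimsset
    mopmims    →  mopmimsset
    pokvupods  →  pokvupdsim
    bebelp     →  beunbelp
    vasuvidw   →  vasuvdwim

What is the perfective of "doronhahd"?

mopmims and pokvupods both end in -s yet inflect differently (mopmimsset, pokvupdsim), so the final letter is not what conditions the rule; the second-to-last letter is.
"doronhahd" has second-to-last letter 'h'. The one such stem in the data (weluwohl → weunluwohl) inserts -un- after the first vowel (as does bebelp), so the same rule applies.
The other patterns: stems whose second-to-last letter is 'm' double the final consonant and add -et; stems whose second-to-last letter is 'd' delete the last vowel and add -im.
So doronhahd → dounronhahd.

dounronhahd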